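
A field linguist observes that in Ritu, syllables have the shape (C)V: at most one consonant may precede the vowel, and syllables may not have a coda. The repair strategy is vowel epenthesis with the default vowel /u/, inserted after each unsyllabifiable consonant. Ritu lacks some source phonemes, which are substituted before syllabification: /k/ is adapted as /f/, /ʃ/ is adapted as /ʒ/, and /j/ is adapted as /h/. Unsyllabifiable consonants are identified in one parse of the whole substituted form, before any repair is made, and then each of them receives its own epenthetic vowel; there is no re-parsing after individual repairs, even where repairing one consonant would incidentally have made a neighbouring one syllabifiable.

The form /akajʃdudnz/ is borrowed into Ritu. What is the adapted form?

Substitution: /k/ → /f/, /j/ → /h/, /ʃ/ → /ʒ/, giving /afahʒdudnz/.
Syllabifying with onset maximization leaves /h/, /ʒ/, /d/, /n/, /z/ stranded (no codas are permitted; onsets are limited to one consonant).
Each unlicensed consonant becomes the onset of a new syllable: /h/ → /hu/, /ʒ/ → /ʒu/, /d/ → /du/, /n/ → /nu/, /z/ → /zu/.

afahuʒududunuzu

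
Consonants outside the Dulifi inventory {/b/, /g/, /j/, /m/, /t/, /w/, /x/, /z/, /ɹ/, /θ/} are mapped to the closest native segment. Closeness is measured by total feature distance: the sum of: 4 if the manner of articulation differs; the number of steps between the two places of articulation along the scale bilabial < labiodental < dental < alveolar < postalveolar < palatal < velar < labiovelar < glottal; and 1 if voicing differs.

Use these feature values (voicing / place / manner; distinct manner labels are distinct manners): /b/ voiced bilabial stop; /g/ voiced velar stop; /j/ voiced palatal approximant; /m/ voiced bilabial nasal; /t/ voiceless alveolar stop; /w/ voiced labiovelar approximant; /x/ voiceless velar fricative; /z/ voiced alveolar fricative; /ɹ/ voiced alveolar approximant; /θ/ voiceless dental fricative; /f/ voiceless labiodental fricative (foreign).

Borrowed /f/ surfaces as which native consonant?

θ

/θ/ is closest: same manner (fricative), place distance 1 (labiodental→dental), same voicing; total 1. Next closest is /z/ at distance 3.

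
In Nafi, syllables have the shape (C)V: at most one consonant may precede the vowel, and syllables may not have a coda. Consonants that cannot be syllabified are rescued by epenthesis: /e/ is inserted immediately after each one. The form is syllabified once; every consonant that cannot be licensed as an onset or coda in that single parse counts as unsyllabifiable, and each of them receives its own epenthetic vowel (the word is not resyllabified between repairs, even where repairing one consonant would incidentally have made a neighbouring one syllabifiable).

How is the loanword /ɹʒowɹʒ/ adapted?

ɹeʒoweɹeʒe

Under (C)V, the unsyllabifiable consonants are /ɹ/, /w/, /ɹ/, /ʒ/ (no codas are permitted; onsets are limited to one consonant).
Inserting the epenthetic vowel yields /ɹ/ → /ɹe/, /w/ → /we/, /ɹ/ → /ɹe/, /ʒ/ → /ʒe/.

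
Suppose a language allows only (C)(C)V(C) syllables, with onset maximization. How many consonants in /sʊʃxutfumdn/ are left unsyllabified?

2

The consonants /d/, /n/ cannot be parsed into a legal (C)(C)V(C) syllable (at most one coda consonant is licensed; onsets may contain at most 2 consonants).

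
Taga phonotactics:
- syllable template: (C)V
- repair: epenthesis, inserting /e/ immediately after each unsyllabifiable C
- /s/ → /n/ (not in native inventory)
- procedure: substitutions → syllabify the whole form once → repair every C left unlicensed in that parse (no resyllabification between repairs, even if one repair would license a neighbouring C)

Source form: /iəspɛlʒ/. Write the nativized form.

Substitution: /s/ → /n/, giving /iənpɛlʒ/.
Under (C)V, the unsyllabifiable consonants are /n/, /l/, /ʒ/ (no codas are permitted; onsets are limited to one consonant).
Inserting the epenthetic vowel yields /n/ → /ne/, /l/ → /le/, /ʒ/ → /ʒe/.

iənepɛleʒe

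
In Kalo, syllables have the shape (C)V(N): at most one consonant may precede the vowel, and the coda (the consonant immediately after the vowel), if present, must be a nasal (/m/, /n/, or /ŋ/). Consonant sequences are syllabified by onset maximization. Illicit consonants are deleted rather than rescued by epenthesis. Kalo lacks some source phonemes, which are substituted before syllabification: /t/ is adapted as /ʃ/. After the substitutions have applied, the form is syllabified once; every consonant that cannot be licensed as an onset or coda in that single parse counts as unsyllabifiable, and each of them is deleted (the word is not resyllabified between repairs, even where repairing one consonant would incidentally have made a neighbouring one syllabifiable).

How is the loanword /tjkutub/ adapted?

Substitution: /t/ → /ʃ/, giving /ʃjkuʃub/.
Under (C)V(N), the unsyllabifiable consonants are /ʃ/, /j/, /b/ (only a nasal (/m/, /n/, or /ŋ/) is licensed in coda position; onsets are limited to one consonant).
Deleting the stranded consonants removes /ʃ/, /j/, /b/.

kuʃu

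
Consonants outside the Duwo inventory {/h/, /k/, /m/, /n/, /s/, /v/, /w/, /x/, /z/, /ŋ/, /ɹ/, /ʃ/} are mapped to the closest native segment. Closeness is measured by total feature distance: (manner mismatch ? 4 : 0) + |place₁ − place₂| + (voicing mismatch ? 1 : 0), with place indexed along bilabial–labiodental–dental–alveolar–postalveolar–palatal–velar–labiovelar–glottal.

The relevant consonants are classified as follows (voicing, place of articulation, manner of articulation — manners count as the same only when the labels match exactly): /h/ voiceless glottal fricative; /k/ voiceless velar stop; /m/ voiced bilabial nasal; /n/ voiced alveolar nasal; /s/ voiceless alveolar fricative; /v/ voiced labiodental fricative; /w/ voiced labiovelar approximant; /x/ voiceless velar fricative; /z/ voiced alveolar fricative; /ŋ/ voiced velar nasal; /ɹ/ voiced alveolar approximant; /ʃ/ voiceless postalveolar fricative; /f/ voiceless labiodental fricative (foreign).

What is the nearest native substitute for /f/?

/v/ is closest: same manner (fricative), place distance 0 (labiodental→labiodental), voicing differs (+1); total 1. Next closest is /s/ at distance 2.

v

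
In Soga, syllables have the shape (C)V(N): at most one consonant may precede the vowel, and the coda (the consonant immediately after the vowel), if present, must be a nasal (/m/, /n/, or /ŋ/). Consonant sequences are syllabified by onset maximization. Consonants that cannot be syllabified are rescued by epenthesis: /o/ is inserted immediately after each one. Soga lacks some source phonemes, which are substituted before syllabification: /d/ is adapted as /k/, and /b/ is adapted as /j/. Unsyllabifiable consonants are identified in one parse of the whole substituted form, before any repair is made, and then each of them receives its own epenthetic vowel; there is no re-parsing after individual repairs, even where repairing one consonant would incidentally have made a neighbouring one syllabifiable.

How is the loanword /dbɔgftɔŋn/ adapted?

kojɔgofotɔŋno

Substitution: /d/ → /k/, /b/ → /j/, giving /kjɔgftɔŋn/.
The consonants /k/, /g/, /f/, /n/ cannot be parsed into a legal (C)V(N) syllable (only a nasal (/m/, /n/, or /ŋ/) is licensed in coda position; onsets are limited to one consonant).
Epenthesis after each stranded consonant: /k/ → /ko/, /g/ → /go/, /f/ → /fo/, /n/ → /no/.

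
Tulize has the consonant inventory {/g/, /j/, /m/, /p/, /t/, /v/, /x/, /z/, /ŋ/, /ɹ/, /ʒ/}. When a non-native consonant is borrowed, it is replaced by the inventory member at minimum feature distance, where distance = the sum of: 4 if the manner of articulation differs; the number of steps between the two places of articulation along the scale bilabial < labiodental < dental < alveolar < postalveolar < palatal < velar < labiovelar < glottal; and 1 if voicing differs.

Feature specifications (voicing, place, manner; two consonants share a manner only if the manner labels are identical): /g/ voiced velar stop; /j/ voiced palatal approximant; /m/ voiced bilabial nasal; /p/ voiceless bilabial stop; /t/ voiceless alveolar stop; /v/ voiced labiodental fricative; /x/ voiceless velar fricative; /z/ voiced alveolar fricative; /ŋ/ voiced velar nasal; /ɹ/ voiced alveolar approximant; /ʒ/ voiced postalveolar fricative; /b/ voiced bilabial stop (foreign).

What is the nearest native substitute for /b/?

/p/ is closest: same manner (stop), place distance 0 (bilabial→bilabial), voicing differs (+1); total 1. Next closest is /m/ at distance 4.

p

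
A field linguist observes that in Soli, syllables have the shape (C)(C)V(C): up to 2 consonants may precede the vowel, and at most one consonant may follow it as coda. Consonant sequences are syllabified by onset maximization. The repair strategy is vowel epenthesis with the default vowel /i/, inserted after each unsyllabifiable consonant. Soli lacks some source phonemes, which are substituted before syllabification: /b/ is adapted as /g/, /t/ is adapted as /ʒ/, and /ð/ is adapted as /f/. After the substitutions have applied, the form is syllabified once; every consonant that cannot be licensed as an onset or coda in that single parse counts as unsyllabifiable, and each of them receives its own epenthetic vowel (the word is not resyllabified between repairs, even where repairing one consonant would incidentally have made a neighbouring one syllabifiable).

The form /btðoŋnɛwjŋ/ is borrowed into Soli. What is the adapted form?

Substitution: /b/ → /g/, /t/ → /ʒ/, /ð/ → /f/, giving /gʒfoŋnɛwjŋ/.
The consonants /g/, /j/, /ŋ/ cannot be parsed into a legal (C)(C)V(C) syllable (at most one coda consonant is licensed; onsets may contain at most 2 consonants).
Epenthesis after each stranded consonant: /g/ → /gi/, /j/ → /ji/, /ŋ/ → /ŋi/.

giʒfoŋnɛwjiŋi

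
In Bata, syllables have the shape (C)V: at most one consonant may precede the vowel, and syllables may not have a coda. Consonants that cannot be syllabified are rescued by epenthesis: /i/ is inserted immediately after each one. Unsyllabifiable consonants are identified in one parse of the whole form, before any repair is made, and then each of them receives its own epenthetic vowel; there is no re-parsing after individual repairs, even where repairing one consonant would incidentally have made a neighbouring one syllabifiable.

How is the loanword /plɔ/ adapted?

pilɔ

Syllabifying with onset maximization leaves /p/ stranded (no codas are permitted; onsets are limited to one consonant).
Inserting the epenthetic vowel yields /p/ → /pi/.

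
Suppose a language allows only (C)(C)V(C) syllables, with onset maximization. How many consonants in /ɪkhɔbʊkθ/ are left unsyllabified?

Syllabifying with onset maximization leaves /θ/ stranded (at most one coda consonant is licensed; onsets may contain at most 2 consonants).

1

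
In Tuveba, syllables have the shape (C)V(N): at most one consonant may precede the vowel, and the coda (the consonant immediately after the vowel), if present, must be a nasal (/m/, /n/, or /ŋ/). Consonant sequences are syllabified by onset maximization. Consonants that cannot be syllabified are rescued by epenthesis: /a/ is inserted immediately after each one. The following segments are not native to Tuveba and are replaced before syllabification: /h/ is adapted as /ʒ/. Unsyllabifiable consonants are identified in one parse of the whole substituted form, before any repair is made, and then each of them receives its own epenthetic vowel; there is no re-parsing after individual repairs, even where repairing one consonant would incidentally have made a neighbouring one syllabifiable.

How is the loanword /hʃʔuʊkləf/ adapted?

Substitution: /h/ → /ʒ/, giving /ʒʃʔuʊkləf/.
Syllabifying with onset maximization leaves /ʒ/, /ʃ/, /k/, /f/ stranded (only a nasal (/m/, /n/, or /ŋ/) is licensed in coda position; onsets are limited to one consonant).
Epenthesis after each stranded consonant: /ʒ/ → /ʒa/, /ʃ/ → /ʃa/, /k/ → /ka/, /f/ → /fa/.

ʒaʃaʔuʊkaləfa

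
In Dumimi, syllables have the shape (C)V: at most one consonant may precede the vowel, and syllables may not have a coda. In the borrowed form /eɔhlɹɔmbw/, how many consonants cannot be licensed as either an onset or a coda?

The consonants /h/, /l/, /m/, /b/, /w/ cannot be parsed into a legal (C)V syllable (no codas are permitted; onsets are limited to one consonant).

5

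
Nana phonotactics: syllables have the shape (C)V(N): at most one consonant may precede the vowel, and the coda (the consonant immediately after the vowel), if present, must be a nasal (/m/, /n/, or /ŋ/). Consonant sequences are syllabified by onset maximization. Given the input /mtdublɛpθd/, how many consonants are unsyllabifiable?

The consonants /m/, /t/, /b/, /p/, /θ/, /d/ cannot be parsed into a legal (C)V(N) syllable (only a nasal (/m/, /n/, or /ŋ/) is licensed in coda position; onsets are limited to one consonant).

6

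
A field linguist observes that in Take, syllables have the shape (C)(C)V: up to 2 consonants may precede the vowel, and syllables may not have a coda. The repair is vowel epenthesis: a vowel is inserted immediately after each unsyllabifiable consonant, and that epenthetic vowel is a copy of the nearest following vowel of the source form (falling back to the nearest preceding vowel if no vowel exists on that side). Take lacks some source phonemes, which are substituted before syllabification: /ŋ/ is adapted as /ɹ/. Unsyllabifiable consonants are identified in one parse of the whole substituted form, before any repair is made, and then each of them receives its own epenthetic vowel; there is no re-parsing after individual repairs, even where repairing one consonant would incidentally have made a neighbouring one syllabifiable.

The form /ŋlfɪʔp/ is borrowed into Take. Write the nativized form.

ɹɪlfɪʔɪpɪ

Substitution: /ŋ/ → /ɹ/, giving /ɹlfɪʔp/.
Syllabifying with onset maximization leaves /ɹ/, /ʔ/, /p/ stranded (no codas are permitted; onsets may contain at most 2 consonants).
Epenthesis after each stranded consonant: /ɹ/ → /ɹɪ/, /ʔ/ → /ʔɪ/, /p/ → /pɪ/.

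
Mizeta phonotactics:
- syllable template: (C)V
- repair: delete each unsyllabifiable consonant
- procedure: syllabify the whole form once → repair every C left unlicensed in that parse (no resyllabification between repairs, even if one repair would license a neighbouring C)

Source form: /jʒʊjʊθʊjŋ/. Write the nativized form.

Syllabifying with onset maximization leaves /j/, /j/, /ŋ/ stranded (no codas are permitted; onsets are limited to one consonant).
Each unlicensed consonant is deleted: /j/, /j/, /ŋ/.

ʒʊjʊθʊ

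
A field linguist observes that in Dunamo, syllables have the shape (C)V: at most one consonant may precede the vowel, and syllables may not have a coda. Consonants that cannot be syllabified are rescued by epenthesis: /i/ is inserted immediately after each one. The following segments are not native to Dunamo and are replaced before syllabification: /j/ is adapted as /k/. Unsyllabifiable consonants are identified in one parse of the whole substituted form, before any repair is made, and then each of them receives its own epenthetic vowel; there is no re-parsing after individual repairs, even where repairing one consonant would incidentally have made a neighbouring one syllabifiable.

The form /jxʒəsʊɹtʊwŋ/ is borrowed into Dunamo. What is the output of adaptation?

Substitution: /j/ → /k/, giving /kxʒəsʊɹtʊwŋ/.
The consonants /k/, /x/, /ɹ/, /w/, /ŋ/ cannot be parsed into a legal (C)V syllable (no codas are permitted; onsets are limited to one consonant).
Each unlicensed consonant becomes the onset of a new syllable: /k/ → /ki/, /x/ → /xi/, /ɹ/ → /ɹi/, /w/ → /wi/, /ŋ/ → /ŋi/.

kixiʒəsʊɹitʊwiŋi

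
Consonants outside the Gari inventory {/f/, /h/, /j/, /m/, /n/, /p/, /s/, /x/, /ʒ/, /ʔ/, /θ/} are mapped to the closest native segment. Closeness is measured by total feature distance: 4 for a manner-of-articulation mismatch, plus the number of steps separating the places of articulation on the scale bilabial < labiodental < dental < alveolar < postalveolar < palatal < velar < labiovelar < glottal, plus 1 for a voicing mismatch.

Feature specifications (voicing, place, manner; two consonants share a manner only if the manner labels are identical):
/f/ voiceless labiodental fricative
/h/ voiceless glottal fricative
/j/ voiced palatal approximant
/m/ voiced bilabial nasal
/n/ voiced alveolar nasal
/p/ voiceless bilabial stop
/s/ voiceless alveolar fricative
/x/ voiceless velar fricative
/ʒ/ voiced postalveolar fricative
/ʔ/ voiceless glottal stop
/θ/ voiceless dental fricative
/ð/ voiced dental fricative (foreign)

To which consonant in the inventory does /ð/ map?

θ

/θ/ is closest: same manner (fricative), place distance 0 (dental→dental), voicing differs (+1); total 1. Next closest is /f/ at distance 2.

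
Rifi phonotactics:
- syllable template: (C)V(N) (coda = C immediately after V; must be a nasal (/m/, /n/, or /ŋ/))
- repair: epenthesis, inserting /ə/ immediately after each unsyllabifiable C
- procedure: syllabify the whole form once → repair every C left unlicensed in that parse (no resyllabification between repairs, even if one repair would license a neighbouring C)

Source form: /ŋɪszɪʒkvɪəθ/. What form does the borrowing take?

Under (C)V(N), the unsyllabifiable consonants are /s/, /ʒ/, /k/, /θ/ (only a nasal (/m/, /n/, or /ŋ/) is licensed in coda position; onsets are limited to one consonant).
Each unlicensed consonant becomes the onset of a new syllable: /s/ → /sə/, /ʒ/ → /ʒə/, /k/ → /kə/, /θ/ → /θə/.

ŋɪsəzɪʒəkəvɪəθə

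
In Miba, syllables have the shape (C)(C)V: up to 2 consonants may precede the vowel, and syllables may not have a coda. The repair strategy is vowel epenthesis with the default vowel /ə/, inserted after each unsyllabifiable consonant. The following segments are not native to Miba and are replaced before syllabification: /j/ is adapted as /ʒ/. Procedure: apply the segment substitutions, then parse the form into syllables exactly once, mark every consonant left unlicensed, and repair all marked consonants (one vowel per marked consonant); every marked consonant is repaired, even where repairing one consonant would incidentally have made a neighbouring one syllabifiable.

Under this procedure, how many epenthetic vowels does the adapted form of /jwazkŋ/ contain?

After substitution the input is /ʒwazkŋ/.
The unsyllabifiable consonants are /z/, /k/, /ŋ/; each receives one epenthetic vowel.

3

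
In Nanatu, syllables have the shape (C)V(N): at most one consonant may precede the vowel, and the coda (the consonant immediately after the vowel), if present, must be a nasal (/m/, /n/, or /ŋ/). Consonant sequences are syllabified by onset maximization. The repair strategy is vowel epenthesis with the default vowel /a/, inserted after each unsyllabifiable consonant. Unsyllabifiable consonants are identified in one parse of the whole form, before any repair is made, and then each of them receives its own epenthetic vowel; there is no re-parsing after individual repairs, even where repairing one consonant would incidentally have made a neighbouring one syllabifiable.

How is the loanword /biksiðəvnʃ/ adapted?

bikasiðəvanaʃa

Syllabifying with onset maximization leaves /k/, /v/, /n/, /ʃ/ stranded (only a nasal (/m/, /n/, or /ŋ/) is licensed in coda position; onsets are limited to one consonant).
Inserting the epenthetic vowel yields /k/ → /ka/, /v/ → /va/, /n/ → /na/, /ʃ/ → /ʃa/.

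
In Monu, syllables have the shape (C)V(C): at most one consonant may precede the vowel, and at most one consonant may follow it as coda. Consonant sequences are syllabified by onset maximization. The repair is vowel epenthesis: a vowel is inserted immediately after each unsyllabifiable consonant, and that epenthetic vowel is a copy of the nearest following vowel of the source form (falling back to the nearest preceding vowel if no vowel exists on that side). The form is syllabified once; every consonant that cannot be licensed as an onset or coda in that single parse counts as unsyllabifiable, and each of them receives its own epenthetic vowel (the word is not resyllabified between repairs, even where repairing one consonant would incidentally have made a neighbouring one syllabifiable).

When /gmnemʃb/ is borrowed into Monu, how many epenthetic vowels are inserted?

4

The unsyllabifiable consonants are /g/, /m/, /ʃ/, /b/; each receives one epenthetic vowel.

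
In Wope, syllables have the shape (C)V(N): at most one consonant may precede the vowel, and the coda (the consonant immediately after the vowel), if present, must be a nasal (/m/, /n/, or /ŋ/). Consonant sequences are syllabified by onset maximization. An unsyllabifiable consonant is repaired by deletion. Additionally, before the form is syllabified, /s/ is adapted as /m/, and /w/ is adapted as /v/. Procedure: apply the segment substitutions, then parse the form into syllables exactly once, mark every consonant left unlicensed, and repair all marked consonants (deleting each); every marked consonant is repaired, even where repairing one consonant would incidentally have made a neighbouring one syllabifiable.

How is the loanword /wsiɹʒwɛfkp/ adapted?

mivɛ

Substitution: /w/ → /v/, /s/ → /m/, giving /vmiɹʒvɛfkp/.
The consonants /v/, /ɹ/, /ʒ/, /f/, /k/, /p/ cannot be parsed into a legal (C)V(N) syllable (only a nasal (/m/, /n/, or /ŋ/) is licensed in coda position; onsets are limited to one consonant).
Each unlicensed consonant is deleted: /v/, /ɹ/, /ʒ/, /f/, /k/, /p/.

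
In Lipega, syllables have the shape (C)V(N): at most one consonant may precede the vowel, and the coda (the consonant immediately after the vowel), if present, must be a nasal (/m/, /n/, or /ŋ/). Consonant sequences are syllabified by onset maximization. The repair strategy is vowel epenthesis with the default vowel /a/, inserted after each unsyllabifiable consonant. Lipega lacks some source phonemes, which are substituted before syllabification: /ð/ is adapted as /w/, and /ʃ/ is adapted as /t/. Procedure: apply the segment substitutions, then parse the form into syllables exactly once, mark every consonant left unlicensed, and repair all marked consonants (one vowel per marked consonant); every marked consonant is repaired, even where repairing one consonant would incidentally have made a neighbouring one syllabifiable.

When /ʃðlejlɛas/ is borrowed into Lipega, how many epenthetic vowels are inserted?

4

After substitution the input is /twlejlɛas/.
The unsyllabifiable consonants are /t/, /w/, /j/, /s/; each receives one epenthetic vowel.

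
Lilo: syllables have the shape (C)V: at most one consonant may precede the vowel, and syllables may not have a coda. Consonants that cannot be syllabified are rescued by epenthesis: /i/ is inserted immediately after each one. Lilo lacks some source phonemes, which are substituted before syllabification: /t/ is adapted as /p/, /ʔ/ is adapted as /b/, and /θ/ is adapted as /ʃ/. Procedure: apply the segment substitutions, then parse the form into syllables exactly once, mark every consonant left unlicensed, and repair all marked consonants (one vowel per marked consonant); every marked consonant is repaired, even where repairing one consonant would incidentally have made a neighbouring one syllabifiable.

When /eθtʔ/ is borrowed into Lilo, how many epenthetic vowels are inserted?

After substitution the input is /eʃpb/.
The unsyllabifiable consonants are /ʃ/, /p/, /b/; each receives one epenthetic vowel.

3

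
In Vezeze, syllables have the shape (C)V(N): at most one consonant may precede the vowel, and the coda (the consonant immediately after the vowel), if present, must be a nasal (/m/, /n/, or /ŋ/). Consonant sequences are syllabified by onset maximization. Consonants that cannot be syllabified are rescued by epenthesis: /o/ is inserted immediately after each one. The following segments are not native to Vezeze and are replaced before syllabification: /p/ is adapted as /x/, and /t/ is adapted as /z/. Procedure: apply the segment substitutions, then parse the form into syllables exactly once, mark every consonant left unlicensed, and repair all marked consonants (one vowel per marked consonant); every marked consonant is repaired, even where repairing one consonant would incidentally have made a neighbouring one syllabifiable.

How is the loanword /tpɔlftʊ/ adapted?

Substitution: /t/ → /z/, /p/ → /x/, giving /zxɔlfzʊ/.
Under (C)V(N), the unsyllabifiable consonants are /z/, /l/, /f/ (only a nasal (/m/, /n/, or /ŋ/) is licensed in coda position; onsets are limited to one consonant).
Epenthesis after each stranded consonant: /z/ → /zo/, /l/ → /lo/, /f/ → /fo/.

zoxɔlofozʊ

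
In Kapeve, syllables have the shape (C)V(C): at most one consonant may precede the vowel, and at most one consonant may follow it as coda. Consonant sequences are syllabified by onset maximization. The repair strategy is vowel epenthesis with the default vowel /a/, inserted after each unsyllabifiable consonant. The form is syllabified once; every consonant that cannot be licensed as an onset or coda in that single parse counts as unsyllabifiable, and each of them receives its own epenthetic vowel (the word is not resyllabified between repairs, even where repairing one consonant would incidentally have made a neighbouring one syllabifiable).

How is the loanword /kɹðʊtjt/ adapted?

kaɹaðʊtjata

Syllabifying with onset maximization leaves /k/, /ɹ/, /j/, /t/ stranded (at most one coda consonant is licensed; onsets are limited to one consonant).
Epenthesis after each stranded consonant: /k/ → /ka/, /ɹ/ → /ɹa/, /j/ → /ja/, /t/ → /ta/.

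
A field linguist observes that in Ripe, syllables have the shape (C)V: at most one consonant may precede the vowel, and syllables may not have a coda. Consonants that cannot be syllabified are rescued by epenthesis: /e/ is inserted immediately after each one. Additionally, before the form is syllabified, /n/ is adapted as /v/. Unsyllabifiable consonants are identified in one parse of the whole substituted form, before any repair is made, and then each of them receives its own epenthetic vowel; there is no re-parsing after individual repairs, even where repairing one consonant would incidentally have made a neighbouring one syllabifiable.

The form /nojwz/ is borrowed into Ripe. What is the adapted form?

Substitution: /n/ → /v/, giving /vojwz/.
Under (C)V, the unsyllabifiable consonants are /j/, /w/, /z/ (no codas are permitted; onsets are limited to one consonant).
Epenthesis after each stranded consonant: /j/ → /je/, /w/ → /we/, /z/ → /ze/.

vojeweze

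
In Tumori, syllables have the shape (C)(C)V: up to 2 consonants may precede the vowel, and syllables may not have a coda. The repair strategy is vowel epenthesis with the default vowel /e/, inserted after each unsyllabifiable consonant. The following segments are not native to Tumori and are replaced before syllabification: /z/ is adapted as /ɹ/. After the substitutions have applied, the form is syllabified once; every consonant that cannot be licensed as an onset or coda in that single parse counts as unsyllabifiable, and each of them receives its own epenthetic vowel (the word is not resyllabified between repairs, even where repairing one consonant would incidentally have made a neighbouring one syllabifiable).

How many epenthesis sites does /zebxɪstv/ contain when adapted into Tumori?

After substitution the input is /ɹebxɪstv/.
The unsyllabifiable consonants are /s/, /t/, /v/; each receives one epenthetic vowel.

3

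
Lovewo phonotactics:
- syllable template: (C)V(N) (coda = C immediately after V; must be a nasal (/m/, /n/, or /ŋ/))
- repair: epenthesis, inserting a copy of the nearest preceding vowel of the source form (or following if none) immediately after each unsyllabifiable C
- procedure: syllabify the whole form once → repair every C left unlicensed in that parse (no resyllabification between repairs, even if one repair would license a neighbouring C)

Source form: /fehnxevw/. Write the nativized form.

The consonants /h/, /n/, /v/, /w/ cannot be parsed into a legal (C)V(N) syllable (only a nasal (/m/, /n/, or /ŋ/) is licensed in coda position; onsets are limited to one consonant).
Epenthesis after each stranded consonant: /h/ → /he/, /n/ → /ne/, /v/ → /ve/, /w/ → /we/.

fehenexevewe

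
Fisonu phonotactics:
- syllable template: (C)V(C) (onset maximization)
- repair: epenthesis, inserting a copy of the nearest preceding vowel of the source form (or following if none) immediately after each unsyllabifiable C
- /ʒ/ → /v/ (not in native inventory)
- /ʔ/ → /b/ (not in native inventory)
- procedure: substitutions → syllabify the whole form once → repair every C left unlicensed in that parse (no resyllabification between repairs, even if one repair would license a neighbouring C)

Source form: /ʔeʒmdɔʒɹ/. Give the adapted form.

bevmedɔvɹɔ

Substitution: /ʔ/ → /b/, /ʒ/ → /v/, giving /bevmdɔvɹ/.
Under (C)V(C), the unsyllabifiable consonants are /m/, /ɹ/ (at most one coda consonant is licensed; onsets are limited to one consonant).
Each unlicensed consonant becomes the onset of a new syllable: /m/ → /me/, /ɹ/ → /ɹɔ/.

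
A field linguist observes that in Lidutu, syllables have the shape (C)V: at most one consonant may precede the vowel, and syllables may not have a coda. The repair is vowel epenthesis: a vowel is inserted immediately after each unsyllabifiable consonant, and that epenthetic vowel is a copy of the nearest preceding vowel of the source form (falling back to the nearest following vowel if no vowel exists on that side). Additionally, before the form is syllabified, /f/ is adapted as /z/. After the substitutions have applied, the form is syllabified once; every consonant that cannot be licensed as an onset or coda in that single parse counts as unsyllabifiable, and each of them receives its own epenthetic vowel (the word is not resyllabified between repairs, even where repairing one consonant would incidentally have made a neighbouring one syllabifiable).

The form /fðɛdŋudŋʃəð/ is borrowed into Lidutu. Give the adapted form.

zɛðɛdɛŋuduŋuʃəðə

Substitution: /f/ → /z/, giving /zðɛdŋudŋʃəð/.
Syllabifying with onset maximization leaves /z/, /d/, /d/, /ŋ/, /ð/ stranded (no codas are permitted; onsets are limited to one consonant).
Each unlicensed consonant becomes the onset of a new syllable: /z/ → /zɛ/, /d/ → /dɛ/, /d/ → /du/, /ŋ/ → /ŋu/, /ð/ → /ðə/.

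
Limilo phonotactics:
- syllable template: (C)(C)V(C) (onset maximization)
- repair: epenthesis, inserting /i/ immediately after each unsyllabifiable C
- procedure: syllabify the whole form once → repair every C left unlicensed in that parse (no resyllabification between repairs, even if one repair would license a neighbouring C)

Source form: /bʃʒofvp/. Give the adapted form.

biʃʒofvipi

Under (C)(C)V(C), the unsyllabifiable consonants are /b/, /v/, /p/ (at most one coda consonant is licensed; onsets may contain at most 2 consonants).
Epenthesis after each stranded consonant: /b/ → /bi/, /v/ → /vi/, /p/ → /pi/.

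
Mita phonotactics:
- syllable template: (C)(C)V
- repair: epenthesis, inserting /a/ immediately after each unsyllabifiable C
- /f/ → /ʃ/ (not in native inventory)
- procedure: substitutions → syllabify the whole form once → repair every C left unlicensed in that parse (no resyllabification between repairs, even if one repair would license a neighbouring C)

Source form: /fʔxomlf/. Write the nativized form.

Substitution: /f/ → /ʃ/, giving /ʃʔxomlʃ/.
Syllabifying with onset maximization leaves /ʃ/, /m/, /l/, /ʃ/ stranded (no codas are permitted; onsets may contain at most 2 consonants).
Each unlicensed consonant becomes the onset of a new syllable: /ʃ/ → /ʃa/, /m/ → /ma/, /l/ → /la/, /ʃ/ → /ʃa/.

ʃaʔxomalaʃa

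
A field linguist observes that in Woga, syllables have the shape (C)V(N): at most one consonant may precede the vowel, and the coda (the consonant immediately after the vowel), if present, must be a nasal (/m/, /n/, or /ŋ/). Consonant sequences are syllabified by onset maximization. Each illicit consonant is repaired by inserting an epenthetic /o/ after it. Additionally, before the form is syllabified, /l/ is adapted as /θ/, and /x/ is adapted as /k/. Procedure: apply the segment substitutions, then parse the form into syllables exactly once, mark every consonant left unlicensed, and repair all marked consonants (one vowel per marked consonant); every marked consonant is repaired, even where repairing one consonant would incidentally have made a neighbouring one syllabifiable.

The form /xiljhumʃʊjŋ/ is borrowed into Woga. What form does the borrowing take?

kiθojohumʃʊjoŋo

Substitution: /x/ → /k/, /l/ → /θ/, giving /kiθjhumʃʊjŋ/.
Under (C)V(N), the unsyllabifiable consonants are /θ/, /j/, /j/, /ŋ/ (only a nasal (/m/, /n/, or /ŋ/) is licensed in coda position; onsets are limited to one consonant).
Inserting the epenthetic vowel yields /θ/ → /θo/, /j/ → /jo/, /j/ → /jo/, /ŋ/ → /ŋo/.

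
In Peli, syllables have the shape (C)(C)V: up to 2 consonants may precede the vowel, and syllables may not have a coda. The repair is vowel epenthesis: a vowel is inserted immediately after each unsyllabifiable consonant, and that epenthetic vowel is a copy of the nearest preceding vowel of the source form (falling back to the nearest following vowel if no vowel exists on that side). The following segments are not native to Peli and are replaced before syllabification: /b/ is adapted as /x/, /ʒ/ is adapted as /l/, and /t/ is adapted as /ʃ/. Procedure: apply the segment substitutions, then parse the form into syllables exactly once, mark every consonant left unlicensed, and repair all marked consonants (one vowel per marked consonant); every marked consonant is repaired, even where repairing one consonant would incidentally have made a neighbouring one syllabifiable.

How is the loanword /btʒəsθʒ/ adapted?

Substitution: /b/ → /x/, /t/ → /ʃ/, /ʒ/ → /l/, giving /xʃləsθl/.
Syllabifying with onset maximization leaves /x/, /s/, /θ/, /l/ stranded (no codas are permitted; onsets may contain at most 2 consonants).
Each unlicensed consonant becomes the onset of a new syllable: /x/ → /xə/, /s/ → /sə/, /θ/ → /θə/, /l/ → /lə/.

xəʃləsəθələ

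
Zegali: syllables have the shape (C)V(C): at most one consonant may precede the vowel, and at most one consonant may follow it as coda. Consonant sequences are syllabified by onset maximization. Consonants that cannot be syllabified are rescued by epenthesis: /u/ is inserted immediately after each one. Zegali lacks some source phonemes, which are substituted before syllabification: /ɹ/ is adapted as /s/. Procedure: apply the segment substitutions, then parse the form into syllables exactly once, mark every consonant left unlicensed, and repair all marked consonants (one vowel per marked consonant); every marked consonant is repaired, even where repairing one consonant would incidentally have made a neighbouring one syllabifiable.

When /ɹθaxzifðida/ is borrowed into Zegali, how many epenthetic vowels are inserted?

1

After substitution the input is /sθaxzifðida/.
The unsyllabifiable consonants are /s/; each receives one epenthetic vowel.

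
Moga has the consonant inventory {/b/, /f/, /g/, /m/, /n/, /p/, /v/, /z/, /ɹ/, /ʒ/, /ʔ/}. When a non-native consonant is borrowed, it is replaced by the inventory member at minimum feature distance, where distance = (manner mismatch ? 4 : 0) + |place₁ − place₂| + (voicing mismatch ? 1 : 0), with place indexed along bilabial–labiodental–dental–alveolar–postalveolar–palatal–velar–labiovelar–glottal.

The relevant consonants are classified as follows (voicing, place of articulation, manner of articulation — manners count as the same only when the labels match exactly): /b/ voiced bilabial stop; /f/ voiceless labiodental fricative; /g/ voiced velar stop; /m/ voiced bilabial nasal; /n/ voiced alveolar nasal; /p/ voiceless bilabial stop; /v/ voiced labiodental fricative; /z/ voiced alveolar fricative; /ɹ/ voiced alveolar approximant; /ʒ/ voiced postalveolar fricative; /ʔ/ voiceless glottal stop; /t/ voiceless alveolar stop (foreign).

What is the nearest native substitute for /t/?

/p/ is closest: same manner (stop), place distance 3 (alveolar→bilabial), same voicing; total 3. Next closest is /b/ at distance 4.

p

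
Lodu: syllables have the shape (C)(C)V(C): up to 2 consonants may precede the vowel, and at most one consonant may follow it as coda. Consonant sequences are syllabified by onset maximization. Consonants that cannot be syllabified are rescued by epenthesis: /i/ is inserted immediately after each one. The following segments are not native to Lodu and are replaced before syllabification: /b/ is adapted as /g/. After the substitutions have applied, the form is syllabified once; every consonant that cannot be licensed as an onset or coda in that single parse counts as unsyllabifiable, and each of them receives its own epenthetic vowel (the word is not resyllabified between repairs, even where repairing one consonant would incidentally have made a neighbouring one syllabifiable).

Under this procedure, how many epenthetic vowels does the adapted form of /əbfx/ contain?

After substitution the input is /əgfx/.
The unsyllabifiable consonants are /f/, /x/; each receives one epenthetic vowel.

2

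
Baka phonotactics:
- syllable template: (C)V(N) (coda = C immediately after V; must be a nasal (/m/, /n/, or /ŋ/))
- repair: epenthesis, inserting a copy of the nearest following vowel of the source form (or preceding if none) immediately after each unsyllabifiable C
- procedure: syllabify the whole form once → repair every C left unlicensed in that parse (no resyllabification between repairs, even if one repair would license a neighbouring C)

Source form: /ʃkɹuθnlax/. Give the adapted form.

ʃukuɹuθanalaxa

The consonants /ʃ/, /k/, /θ/, /n/, /x/ cannot be parsed into a legal (C)V(N) syllable (only a nasal (/m/, /n/, or /ŋ/) is licensed in coda position; onsets are limited to one consonant).
Each unlicensed consonant becomes the onset of a new syllable: /ʃ/ → /ʃu/, /k/ → /ku/, /θ/ → /θa/, /n/ → /na/, /x/ → /xa/.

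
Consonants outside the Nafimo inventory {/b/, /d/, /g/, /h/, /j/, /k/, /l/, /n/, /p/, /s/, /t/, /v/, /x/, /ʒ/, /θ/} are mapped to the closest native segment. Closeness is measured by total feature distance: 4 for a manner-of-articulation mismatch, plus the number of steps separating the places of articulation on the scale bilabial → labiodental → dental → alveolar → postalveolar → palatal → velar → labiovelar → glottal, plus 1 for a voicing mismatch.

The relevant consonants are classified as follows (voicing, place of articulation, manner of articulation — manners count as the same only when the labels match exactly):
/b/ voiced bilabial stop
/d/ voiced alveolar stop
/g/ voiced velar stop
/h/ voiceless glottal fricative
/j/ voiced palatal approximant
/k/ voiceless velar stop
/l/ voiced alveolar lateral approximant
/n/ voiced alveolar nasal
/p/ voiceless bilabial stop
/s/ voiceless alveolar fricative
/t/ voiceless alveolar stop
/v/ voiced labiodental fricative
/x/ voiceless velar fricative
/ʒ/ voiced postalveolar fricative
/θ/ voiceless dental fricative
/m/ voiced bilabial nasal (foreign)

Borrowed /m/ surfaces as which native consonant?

n

/n/ is closest: same manner (nasal), place distance 3 (bilabial→alveolar), same voicing; total 3. Next closest is /b/ at distance 4.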